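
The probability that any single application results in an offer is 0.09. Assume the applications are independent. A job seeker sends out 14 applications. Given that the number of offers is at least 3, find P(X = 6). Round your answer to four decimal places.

0.0060

X ~ Binomial(14, 0.09). Want P(X=6 | X≥3) = P(X=6) / P(X≥3).
P(X=6) = C(14,6)·0.09^6·0.91^8 = 0.000750
P(X≥3) = 1 − 0.267042 − 0.369750 − 0.237697 = 0.125511
Ratio = 0.000750 / 0.125511 = 0.005979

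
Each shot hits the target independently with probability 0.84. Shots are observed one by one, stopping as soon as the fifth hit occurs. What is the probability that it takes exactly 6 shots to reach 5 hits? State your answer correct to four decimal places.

0.3346

Y = trial on which the fifth success occurs; negative binomial, r=5, p=0.84.
P(Y=6) = C(5,4) · p^5 · (1−p)^1
= 5 · 0.41821 · 0.16 = 0.334570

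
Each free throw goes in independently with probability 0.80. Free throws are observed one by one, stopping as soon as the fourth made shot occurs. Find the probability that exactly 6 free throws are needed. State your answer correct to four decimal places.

Y = trial on which the fourth success occurs; negative binomial, r=4, p=0.80.
P(Y=6) = C(5,3) · p^4 · (1−p)^2
= 10 · 0.4096 · 0.04 = 0.163840

0.1638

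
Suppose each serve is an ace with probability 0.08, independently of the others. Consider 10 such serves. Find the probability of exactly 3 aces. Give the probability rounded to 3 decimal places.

0.034

X ~ Binomial(n=10, p=0.08).
P(X=3) = C(10,3) · p^3 · (1−p)^7
= 120 · 0.000512 · 0.55785 = 0.03427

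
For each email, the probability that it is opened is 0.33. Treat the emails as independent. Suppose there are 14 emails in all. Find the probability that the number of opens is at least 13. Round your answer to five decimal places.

0.00001

X ~ Binomial(14, 0.33); P(X ≥ 13) = Σ C(14,k) p^k (1−p)^(14−k) over k:
  k=13: C(14,13)·0.33^13·0.67^1 = 0.0000052
  k=14: C(14,14)·0.33^14·0.67^0 = 0.0000002
Total = 0.0000053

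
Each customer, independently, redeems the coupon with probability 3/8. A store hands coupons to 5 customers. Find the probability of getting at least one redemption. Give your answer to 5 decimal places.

0.90463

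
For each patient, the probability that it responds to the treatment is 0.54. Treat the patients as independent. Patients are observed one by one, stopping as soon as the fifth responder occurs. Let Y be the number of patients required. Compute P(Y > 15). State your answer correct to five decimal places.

Needing more than 15 patients ⇔ fewer than 5 successes in the first 15. With X ~ Binomial(15, 0.54), P(Y > 15) = P(X ≤ 4).
  k=0: C(15,0)·0.54^0·0.46^15 = 0.0000087
  k=1: C(15,1)·0.54^1·0.46^14 = 0.0001538
  k=2: C(15,2)·0.54^2·0.46^13 = 0.0012642
  k=3: C(15,3)·0.54^3·0.46^12 = 0.0064311
  k=4: C(15,4)·0.54^4·0.46^11 = 0.0226487
P(X ≤ 4) = 0.0305067

0.03051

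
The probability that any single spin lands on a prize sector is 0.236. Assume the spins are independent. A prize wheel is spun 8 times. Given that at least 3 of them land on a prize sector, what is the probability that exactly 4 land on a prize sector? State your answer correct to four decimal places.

X ~ Binomial(8, 0.236). Want P(X=4 | X≥3) = P(X=4) / P(X≥3).
P(X=4) = C(8,4)·0.236^4·0.764^4 = 0.073981
P(X≥3) = 1 − 0.116077 − 0.286850 − 0.310129 = 0.286944
Ratio = 0.073981 / 0.286944 = 0.257824

0.2578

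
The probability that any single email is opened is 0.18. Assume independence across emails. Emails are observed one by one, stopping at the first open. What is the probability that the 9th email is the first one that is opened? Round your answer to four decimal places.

0.0368

Geometric (trials to first success), p = 0.18.
P(Y = 9) = (1−p)^8 · p = 0.20441 · 0.18 = 0.036795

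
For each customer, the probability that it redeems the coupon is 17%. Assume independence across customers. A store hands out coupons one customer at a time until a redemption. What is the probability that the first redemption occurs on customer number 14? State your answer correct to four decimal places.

Geometric (trials to first success), p = 0.17.
P(Y = 14) = (1−p)^13 · p = 0.088719 · 0.17 = 0.015082

0.0151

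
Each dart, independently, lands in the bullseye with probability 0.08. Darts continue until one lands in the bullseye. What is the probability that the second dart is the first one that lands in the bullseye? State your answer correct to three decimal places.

0.074

Geometric (trials to first success), p = 0.08.
P(Y = 2) = (1−p)^1 · p = 0.92 · 0.08 = 0.07360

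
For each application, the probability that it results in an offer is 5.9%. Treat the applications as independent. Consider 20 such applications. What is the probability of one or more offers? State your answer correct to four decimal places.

0.7037

P(at least one) = 1 − P(none) = 1 − (1 − 0.059)^20
= 1 − 0.296341 = 0.703659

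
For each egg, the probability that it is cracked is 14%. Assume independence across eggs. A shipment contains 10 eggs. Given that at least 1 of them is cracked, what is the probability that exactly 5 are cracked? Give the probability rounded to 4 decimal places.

0.0082

X ~ Binomial(10, 0.14). Want P(X=5 | X≥1) = P(X=5) / P(X≥1).
P(X=5) = C(10,5)·0.14^5·0.86^5 = 0.006376
P(X≥1) = 1 − 0.221302 = 0.778698
Ratio = 0.006376 / 0.778698 = 0.008188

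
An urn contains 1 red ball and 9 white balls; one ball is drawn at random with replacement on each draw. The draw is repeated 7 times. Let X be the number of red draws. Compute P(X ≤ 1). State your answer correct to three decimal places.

0.850

X ~ Binomial(7, 0.10); P(X ≤ 1) = Σ C(7,k) p^k (1−p)^(7−k) over k:
  k=0: C(7,0)·0.10^0·0.90^7 = 0.47830
  k=1: C(7,1)·0.10^1·0.90^6 = 0.37201
Total = 0.85031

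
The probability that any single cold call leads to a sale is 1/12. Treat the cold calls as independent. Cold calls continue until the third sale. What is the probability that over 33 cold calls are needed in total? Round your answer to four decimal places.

0.4736

Needing more than 33 cold calls ⇔ fewer than 3 successes in the first 33. With X ~ Binomial(33, 0.083333), P(Y > 33) = P(X ≤ 2).
  k=0: C(33,0)·0.083333^0·0.916667^33 = 0.056621
  k=1: C(33,1)·0.083333^1·0.916667^32 = 0.169863
  k=2: C(33,2)·0.083333^2·0.916667^31 = 0.247073
P(X ≤ 2) = 0.473557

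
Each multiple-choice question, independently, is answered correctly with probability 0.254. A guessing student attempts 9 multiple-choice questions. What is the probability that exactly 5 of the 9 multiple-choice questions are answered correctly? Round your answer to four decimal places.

0.0413

X ~ Binomial(n=9, p=0.254).
P(X=5) = C(9,5) · p^5 · (1−p)^4
= 126 · 0.0010572 · 0.30971 = 0.041257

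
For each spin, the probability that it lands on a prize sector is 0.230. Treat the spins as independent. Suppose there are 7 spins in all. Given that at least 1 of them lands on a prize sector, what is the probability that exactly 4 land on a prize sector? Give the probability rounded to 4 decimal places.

X ~ Binomial(7, 0.23). Want P(X=4 | X≥1) = P(X=4) / P(X≥1).
P(X=4) = C(7,4)·0.23^4·0.77^3 = 0.044715
P(X≥1) = 1 − 0.160485 = 0.839515
Ratio = 0.044715 / 0.839515 = 0.053263

0.0533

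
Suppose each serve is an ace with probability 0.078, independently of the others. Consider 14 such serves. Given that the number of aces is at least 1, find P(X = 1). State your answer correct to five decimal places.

0.55940

X ~ Binomial(14, 0.078). Want P(X=1 | X≥1) = P(X=1) / P(X≥1).
P(X=1) = C(14,1)·0.078^1·0.922^13 = 0.3799484
P(X≥1) = 1 − 0.3207989 = 0.6792011
Ratio = 0.3799484 / 0.6792011 = 0.5594049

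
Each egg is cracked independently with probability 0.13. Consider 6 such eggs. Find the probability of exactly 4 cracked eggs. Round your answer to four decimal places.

0.0032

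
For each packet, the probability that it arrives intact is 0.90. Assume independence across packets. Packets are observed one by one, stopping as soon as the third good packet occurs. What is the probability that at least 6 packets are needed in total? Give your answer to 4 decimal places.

0.0086

Needing more than 5 packets ⇔ fewer than 3 successes in the first 5. With X ~ Binomial(5, 0.90), P(Y > 5) = P(X ≤ 2).
  k=0: C(5,0)·0.90^0·0.10^5 = 0.000010
  k=1: C(5,1)·0.90^1·0.10^4 = 0.000450
  k=2: C(5,2)·0.90^2·0.10^3 = 0.008100
P(X ≤ 2) = 0.008560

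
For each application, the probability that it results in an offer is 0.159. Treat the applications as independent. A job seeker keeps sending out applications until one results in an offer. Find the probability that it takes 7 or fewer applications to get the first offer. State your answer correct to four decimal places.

0.7024

Y = number of applications to the first success; geometric, p = 0.159.
P(Y ≤ 7) = 1 − (1−p)^7 = 1 − 0.297558 = 0.702442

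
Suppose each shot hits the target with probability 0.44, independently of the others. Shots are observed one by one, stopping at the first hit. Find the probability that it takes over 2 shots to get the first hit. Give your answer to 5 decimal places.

Y = number of shots to the first success; geometric, p = 0.44.
P(Y > 2) = P(first 2 all fail) = (1−p)^2 = 0.3136000

0.31360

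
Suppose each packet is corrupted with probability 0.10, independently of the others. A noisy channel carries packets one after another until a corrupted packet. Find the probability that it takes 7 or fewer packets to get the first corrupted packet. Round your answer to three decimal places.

0.522

Y = number of packets to the first success; geometric, p = 0.10.
P(Y ≤ 7) = 1 − (1−p)^7 = 1 − 0.47830 = 0.52170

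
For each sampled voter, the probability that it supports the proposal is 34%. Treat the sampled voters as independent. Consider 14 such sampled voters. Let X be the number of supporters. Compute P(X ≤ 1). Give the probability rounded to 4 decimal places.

0.0244

X ~ Binomial(14, 0.34); P(X ≤ 1) = Σ C(14,k) p^k (1−p)^(14−k) over k:
  k=0: C(14,0)·0.34^0·0.66^14 = 0.002976
  k=1: C(14,1)·0.34^1·0.66^13 = 0.021462
Total = 0.024438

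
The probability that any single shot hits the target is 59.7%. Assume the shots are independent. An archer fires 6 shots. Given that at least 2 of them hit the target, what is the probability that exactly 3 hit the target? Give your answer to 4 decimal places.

X ~ Binomial(6, 0.597). Want P(X=3 | X≥2) = P(X=3) / P(X≥2).
P(X=3) = C(6,3)·0.597^3·0.403^3 = 0.278528
P(X≥2) = 1 − 0.004284 − 0.038076 = 0.957640
Ratio = 0.278528 / 0.957640 = 0.290848

0.2908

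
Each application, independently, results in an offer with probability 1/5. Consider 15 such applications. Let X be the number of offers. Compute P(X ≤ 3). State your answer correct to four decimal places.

X ~ Binomial(15, 0.20); P(X ≤ 3) = Σ C(15,k) p^k (1−p)^(15−k) over k:
  k=0: C(15,0)·0.20^0·0.80^15 = 0.035184
  k=1: C(15,1)·0.20^1·0.80^14 = 0.131941
  k=2: C(15,2)·0.20^2·0.80^13 = 0.230897
  k=3: C(15,3)·0.20^3·0.80^12 = 0.250139
Total = 0.648162

0.6482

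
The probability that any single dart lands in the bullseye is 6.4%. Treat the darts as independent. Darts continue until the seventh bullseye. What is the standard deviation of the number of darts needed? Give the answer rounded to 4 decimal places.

39.9951

Y = total darts until the seventh success; negative binomial with r=7, p=0.064.
SD(Y) = √[r(1−p)/p²] = √(1599.609375) = 39.995117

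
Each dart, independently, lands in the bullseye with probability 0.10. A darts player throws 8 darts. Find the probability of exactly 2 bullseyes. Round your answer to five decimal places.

X ~ Binomial(n=8, p=0.10).
P(X=2) = C(8,2) · p^2 · (1−p)^6
= 28 · 0.01 · 0.53144 = 0.1488035

0.14880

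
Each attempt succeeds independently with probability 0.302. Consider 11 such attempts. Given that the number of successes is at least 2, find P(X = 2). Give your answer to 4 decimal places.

0.2217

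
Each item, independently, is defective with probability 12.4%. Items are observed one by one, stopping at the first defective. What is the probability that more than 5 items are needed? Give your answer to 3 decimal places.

0.516

Y = number of items to the first success; geometric, p = 0.124.
P(Y > 5) = P(first 5 all fail) = (1−p)^5 = 0.51585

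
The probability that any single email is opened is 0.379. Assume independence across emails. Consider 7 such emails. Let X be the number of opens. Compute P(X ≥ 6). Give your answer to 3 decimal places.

X ~ Binomial(7, 0.379); P(X ≥ 6) = Σ C(7,k) p^k (1−p)^(7−k) over k:
  k=6: C(7,6)·0.379^6·0.621^1 = 0.01288
  k=7: C(7,7)·0.379^7·0.621^0 = 0.00112
Total = 0.01401

0.014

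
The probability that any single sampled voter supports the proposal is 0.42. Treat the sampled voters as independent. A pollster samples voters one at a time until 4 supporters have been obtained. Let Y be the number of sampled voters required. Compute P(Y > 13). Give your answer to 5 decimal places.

0.13442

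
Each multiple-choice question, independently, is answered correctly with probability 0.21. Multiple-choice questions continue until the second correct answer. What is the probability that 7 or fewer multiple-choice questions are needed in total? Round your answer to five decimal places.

Finishing within 7 multiple-choice questions ⇔ at least 2 successes in the first 7. With X ~ Binomial(7, 0.21), P(Y ≤ 7) = 1 − P(X ≤ 1).
  k=0: C(7,0)·0.21^0·0.79^7 = 0.1920391
  k=1: C(7,1)·0.21^1·0.79^6 = 0.3573386
1 − 0.5493776 = 0.4506224

0.45062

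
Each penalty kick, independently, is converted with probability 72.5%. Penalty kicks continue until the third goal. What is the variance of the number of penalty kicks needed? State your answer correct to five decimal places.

1.56956

Y = total penalty kicks until the third success; negative binomial with r=3, p=0.725.
Var(Y) = r(1−p)/p² = 3·0.275 / 0.725² = 1.5695600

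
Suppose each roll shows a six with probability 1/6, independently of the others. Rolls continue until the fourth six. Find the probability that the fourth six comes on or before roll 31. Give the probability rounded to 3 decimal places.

0.783

Finishing within 31 rolls ⇔ at least 4 successes in the first 31. With X ~ Binomial(31, 0.166667), P(Y ≤ 31) = 1 − P(X ≤ 3).
  k=0: C(31,0)·0.166667^0·0.833333^31 = 0.00351
  k=1: C(31,1)·0.166667^1·0.833333^30 = 0.02177
  k=2: C(31,2)·0.166667^2·0.833333^29 = 0.06530
  k=3: C(31,3)·0.166667^3·0.833333^28 = 0.12624
1 − 0.21681 = 0.78319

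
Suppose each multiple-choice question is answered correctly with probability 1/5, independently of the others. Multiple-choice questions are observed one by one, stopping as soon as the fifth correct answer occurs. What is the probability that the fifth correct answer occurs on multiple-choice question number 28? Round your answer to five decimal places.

Y = trial on which the fifth success occurs; negative binomial, r=5, p=0.20.
P(Y=28) = C(27,4) · p^5 · (1−p)^23
= 17550 · 0.00032 · 0.005903 = 0.0331510

0.03315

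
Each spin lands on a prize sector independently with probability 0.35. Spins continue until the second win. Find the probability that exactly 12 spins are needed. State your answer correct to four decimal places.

Y = trial on which the second success occurs; negative binomial, r=2, p=0.35.
P(Y=12) = C(11,1) · p^2 · (1−p)^10
= 11 · 0.1225 · 0.013463 = 0.018141

0.0181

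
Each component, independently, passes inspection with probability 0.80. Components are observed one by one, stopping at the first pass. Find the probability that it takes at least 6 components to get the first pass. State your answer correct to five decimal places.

Y = number of components to the first success; geometric, p = 0.80.
P(Y > 5) = P(first 5 all fail) = (1−p)^5 = 0.0003200

0.00032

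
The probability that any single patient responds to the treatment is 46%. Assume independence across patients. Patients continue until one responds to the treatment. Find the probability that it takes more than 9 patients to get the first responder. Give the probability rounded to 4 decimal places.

0.0039

Y = number of patients to the first success; geometric, p = 0.46.
P(Y > 9) = P(first 9 all fail) = (1−p)^9 = 0.003904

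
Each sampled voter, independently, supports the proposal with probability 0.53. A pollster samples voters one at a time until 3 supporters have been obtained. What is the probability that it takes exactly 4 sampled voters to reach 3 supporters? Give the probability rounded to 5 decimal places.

0.20992

Y = trial on which the third success occurs; negative binomial, r=3, p=0.53.
P(Y=4) = C(3,2) · p^3 · (1−p)^1
= 3 · 0.14888 · 0.47 = 0.2099166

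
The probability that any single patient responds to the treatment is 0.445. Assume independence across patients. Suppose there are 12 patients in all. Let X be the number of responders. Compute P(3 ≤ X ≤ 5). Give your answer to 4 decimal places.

0.4958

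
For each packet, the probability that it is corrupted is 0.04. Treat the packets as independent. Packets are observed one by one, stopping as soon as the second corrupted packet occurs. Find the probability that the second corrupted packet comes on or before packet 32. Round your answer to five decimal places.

Finishing within 32 packets ⇔ at least 2 successes in the first 32. With X ~ Binomial(32, 0.04), P(Y ≤ 32) = 1 − P(X ≤ 1).
  k=0: C(32,0)·0.04^0·0.96^32 = 0.2708192
  k=1: C(32,1)·0.04^1·0.96^31 = 0.3610923
1 − 0.6319115 = 0.3680885

0.36809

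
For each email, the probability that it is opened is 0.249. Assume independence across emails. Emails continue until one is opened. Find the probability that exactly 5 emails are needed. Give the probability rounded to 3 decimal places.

Geometric (trials to first success), p = 0.249.
P(Y = 5) = (1−p)^4 · p = 0.3181 · 0.249 = 0.07921

0.079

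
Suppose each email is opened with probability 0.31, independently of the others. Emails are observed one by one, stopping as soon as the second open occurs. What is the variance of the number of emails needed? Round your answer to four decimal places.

14.3600

Y = total emails until the second success; negative binomial with r=2, p=0.31.
Var(Y) = r(1−p)/p² = 2·0.69 / 0.31² = 14.360042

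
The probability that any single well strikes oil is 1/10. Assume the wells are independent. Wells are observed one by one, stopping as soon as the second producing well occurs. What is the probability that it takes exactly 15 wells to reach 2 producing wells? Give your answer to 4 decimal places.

Y = trial on which the second success occurs; negative binomial, r=2, p=0.10.
P(Y=15) = C(14,1) · p^2 · (1−p)^13
= 14 · 0.01 · 0.25419 = 0.035586

0.0356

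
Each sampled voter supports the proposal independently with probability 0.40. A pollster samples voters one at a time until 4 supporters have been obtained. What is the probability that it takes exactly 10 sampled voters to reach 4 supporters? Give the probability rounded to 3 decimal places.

Y = trial on which the fourth success occurs; negative binomial, r=4, p=0.40.
P(Y=10) = C(9,3) · p^4 · (1−p)^6
= 84 · 0.0256 · 0.046656 = 0.10033

0.100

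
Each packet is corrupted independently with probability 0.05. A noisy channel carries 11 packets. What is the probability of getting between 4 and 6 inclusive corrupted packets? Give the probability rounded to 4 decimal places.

X ~ Binomial(11, 0.05); P(4 ≤ X ≤ 6) = Σ C(11,k) p^k (1−p)^(11−k) over k:
  k=4: C(11,4)·0.05^4·0.95^7 = 0.001440
  k=5: C(11,5)·0.05^5·0.95^6 = 0.000106
  k=6: C(11,6)·0.05^6·0.95^5 = 0.000006
Total = 0.001552

0.0016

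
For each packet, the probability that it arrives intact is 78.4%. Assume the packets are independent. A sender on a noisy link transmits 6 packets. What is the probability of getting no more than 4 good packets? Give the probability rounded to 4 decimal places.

0.3839

X ~ Binomial(6, 0.784); P(X ≤ 4) = Σ C(6,k) p^k (1−p)^(6−k) over k:
  k=0: C(6,0)·0.784^0·0.216^6 = 0.000102
  k=1: C(6,1)·0.784^1·0.216^5 = 0.002212
  k=2: C(6,2)·0.784^2·0.216^4 = 0.020070
  k=3: C(6,3)·0.784^3·0.216^3 = 0.097127
  k=4: C(6,4)·0.784^4·0.216^2 = 0.264401
Total = 0.383911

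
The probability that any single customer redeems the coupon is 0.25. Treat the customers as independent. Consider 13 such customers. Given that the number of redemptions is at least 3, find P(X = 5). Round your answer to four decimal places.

0.1885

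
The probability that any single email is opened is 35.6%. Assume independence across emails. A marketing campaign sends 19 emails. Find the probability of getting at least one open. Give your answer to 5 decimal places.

0.99977

P(at least one) = 1 − P(none) = 1 − (1 − 0.356)^19
= 1 − 0.0002338 = 0.9997662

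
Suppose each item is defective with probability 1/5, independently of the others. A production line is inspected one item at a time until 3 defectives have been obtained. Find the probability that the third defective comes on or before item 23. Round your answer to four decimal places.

0.8668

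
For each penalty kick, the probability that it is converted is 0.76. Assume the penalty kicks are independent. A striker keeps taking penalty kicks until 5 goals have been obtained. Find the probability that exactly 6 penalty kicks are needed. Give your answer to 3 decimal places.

0.304

Y = trial on which the fifth success occurs; negative binomial, r=5, p=0.76.
P(Y=6) = C(5,4) · p^5 · (1−p)^1
= 5 · 0.25355 · 0.24 = 0.30426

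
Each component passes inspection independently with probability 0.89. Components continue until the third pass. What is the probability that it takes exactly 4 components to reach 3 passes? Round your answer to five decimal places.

0.23264

Y = trial on which the third success occurs; negative binomial, r=3, p=0.89.
P(Y=4) = C(3,2) · p^3 · (1−p)^1
= 3 · 0.70497 · 0.11 = 0.2326398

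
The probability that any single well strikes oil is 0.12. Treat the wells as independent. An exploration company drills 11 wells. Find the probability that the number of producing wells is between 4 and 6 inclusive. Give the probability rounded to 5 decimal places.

X ~ Binomial(11, 0.12); P(4 ≤ X ≤ 6) = Σ C(11,k) p^k (1−p)^(11−k) over k:
  k=4: C(11,4)·0.12^4·0.88^7 = 0.0279652
  k=5: C(11,5)·0.12^5·0.88^6 = 0.0053388
  k=6: C(11,6)·0.12^6·0.88^5 = 0.0007280
Total = 0.0340320

0.03403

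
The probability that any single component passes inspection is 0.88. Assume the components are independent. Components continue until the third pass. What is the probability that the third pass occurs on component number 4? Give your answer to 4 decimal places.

Y = trial on which the third success occurs; negative binomial, r=3, p=0.88.
P(Y=4) = C(3,2) · p^3 · (1−p)^1
= 3 · 0.68147 · 0.12 = 0.245330

0.2453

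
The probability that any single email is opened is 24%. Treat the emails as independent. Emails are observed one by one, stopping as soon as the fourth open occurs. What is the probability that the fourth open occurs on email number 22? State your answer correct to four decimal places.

0.0316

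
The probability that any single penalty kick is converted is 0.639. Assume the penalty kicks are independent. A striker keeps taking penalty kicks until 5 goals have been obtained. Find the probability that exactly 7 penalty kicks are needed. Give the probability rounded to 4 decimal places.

Y = trial on which the fifth success occurs; negative binomial, r=5, p=0.639.
P(Y=7) = C(6,4) · p^5 · (1−p)^2
= 15 · 0.10654 · 0.13032 = 0.208262

0.2083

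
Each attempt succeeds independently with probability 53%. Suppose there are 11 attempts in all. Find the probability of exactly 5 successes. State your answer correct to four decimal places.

0.2083

X ~ Binomial(n=11, p=0.53).
P(X=5) = C(11,5) · p^5 · (1−p)^6
= 462 · 0.04182 · 0.010779 = 0.208261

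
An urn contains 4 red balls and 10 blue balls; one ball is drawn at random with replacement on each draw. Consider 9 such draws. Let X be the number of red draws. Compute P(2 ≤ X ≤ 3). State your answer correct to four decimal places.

X ~ Binomial(9, 0.285714); P(2 ≤ X ≤ 3) = Σ C(9,k) p^k (1−p)^(9−k) over k:
  k=2: C(9,2)·0.285714^2·0.714286^7 = 0.278785
  k=3: C(9,3)·0.285714^3·0.714286^6 = 0.260200
Total = 0.538985

0.5390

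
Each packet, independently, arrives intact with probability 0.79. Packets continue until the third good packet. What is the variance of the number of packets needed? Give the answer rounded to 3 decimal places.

1.009

Y = total packets until the third success; negative binomial with r=3, p=0.79.
Var(Y) = r(1−p)/p² = 3·0.21 / 0.79² = 1.00945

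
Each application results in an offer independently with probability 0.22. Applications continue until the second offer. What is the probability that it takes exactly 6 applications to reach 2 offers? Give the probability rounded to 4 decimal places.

0.0896

Y = trial on which the second success occurs; negative binomial, r=2, p=0.22.
P(Y=6) = C(5,1) · p^2 · (1−p)^4
= 5 · 0.0484 · 0.37015 = 0.089576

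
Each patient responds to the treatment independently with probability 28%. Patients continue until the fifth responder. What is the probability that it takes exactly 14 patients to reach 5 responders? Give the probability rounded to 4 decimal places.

Y = trial on which the fifth success occurs; negative binomial, r=5, p=0.28.
P(Y=14) = C(13,4) · p^5 · (1−p)^9
= 715 · 0.001721 · 0.051999 = 0.063987

0.0640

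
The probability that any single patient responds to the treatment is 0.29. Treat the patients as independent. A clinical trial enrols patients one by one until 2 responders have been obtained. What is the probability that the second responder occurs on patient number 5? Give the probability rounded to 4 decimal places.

0.1204

Y = trial on which the second success occurs; negative binomial, r=2, p=0.29.
P(Y=5) = C(4,1) · p^2 · (1−p)^3
= 4 · 0.0841 · 0.35791 = 0.120401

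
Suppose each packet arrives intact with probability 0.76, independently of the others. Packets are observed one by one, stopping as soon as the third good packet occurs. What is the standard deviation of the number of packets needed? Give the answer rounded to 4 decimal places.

Y = total packets until the third success; negative binomial with r=3, p=0.76.
SD(Y) = √[r(1−p)/p²] = √(1.246537) = 1.116484

1.1165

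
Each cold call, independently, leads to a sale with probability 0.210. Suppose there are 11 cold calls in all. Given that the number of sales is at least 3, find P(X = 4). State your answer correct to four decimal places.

0.2964

X ~ Binomial(11, 0.21). Want P(X=4 | X≥3) = P(X=4) / P(X≥3).
P(X=4) = C(11,4)·0.21^4·0.79^7 = 0.123248
P(X≥3) = 1 − 0.074799 − 0.218717 − 0.290700 = 0.415783
Ratio = 0.123248 / 0.415783 = 0.296424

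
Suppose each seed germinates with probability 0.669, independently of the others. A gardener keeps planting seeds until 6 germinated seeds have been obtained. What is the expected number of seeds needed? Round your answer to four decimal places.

8.9686

Y = total seeds until the sixth success; negative binomial with r=6, p=0.669.
E[Y] = r / p = 6 / 0.669 = 8.968610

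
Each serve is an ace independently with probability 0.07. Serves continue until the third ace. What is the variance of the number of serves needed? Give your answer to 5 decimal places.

Y = total serves until the third success; negative binomial with r=3, p=0.07.
Var(Y) = r(1−p)/p² = 3·0.93 / 0.07² = 569.3877551

569.38776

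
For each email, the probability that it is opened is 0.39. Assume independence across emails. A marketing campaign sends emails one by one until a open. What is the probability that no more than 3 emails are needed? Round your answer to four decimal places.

Y = number of emails to the first success; geometric, p = 0.39.
P(Y ≤ 3) = 1 − (1−p)^3 = 1 − 0.226981 = 0.773019

0.7730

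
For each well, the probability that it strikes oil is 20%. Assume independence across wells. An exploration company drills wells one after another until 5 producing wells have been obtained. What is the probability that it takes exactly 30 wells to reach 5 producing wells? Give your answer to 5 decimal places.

0.02871

Y = trial on which the fifth success occurs; negative binomial, r=5, p=0.20.
P(Y=30) = C(29,4) · p^5 · (1−p)^25
= 23751 · 0.00032 · 0.0037779 = 0.0287132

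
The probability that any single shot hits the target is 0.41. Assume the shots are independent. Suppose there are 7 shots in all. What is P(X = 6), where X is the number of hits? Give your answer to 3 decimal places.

0.020

X ~ Binomial(n=7, p=0.41).
P(X=6) = C(7,6) · p^6 · (1−p)^1
= 7 · 0.0047501 · 0.59 = 0.01962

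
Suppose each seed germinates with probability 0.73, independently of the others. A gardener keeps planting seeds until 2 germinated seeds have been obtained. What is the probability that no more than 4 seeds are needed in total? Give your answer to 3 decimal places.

Finishing within 4 seeds ⇔ at least 2 successes in the first 4. With X ~ Binomial(4, 0.73), P(Y ≤ 4) = 1 − P(X ≤ 1).
  k=0: C(4,0)·0.73^0·0.27^4 = 0.00531
  k=1: C(4,1)·0.73^1·0.27^3 = 0.05747
1 − 0.06279 = 0.93721

0.937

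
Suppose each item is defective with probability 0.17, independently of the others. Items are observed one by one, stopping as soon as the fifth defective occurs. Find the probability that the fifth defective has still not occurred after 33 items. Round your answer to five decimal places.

0.31783

Needing more than 33 items ⇔ fewer than 5 successes in the first 33. With X ~ Binomial(33, 0.17), P(Y > 33) = P(X ≤ 4).
  k=0: C(33,0)·0.17^0·0.83^33 = 0.0021359
  k=1: C(33,1)·0.17^1·0.83^32 = 0.0144365
  k=2: C(33,2)·0.17^2·0.83^31 = 0.0473100
  k=3: C(33,3)·0.17^3·0.83^30 = 0.1001299
  k=4: C(33,4)·0.17^4·0.83^29 = 0.1538140
P(X ≤ 4) = 0.3178263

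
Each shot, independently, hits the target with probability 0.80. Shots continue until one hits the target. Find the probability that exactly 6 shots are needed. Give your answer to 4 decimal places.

Geometric (trials to first success), p = 0.80.
P(Y = 6) = (1−p)^5 · p = 0.00032 · 0.80 = 0.000256

0.0003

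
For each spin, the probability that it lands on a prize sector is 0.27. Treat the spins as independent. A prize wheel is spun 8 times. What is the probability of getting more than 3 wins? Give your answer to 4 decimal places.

X ~ Binomial(8, 0.27); P(X ≥ 4) = Σ C(8,k) p^k (1−p)^(8−k) over k:
  k=4: C(8,4)·0.27^4·0.73^4 = 0.105644
  k=5: C(8,5)·0.27^5·0.73^3 = 0.031259
  k=6: C(8,6)·0.27^6·0.73^2 = 0.005781
  k=7: C(8,7)·0.27^7·0.73^1 = 0.000611
  k=8: C(8,8)·0.27^8·0.73^0 = 0.000028
Total = 0.143323

0.1433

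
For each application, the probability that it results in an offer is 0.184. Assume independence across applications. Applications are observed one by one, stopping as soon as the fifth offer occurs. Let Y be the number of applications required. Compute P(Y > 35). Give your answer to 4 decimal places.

0.2024

Needing more than 35 applications ⇔ fewer than 5 successes in the first 35. With X ~ Binomial(35, 0.184), P(Y > 35) = P(X ≤ 4).
  k=0: C(35,0)·0.184^0·0.816^35 = 0.000811
  k=1: C(35,1)·0.184^1·0.816^34 = 0.006403
  k=2: C(35,2)·0.184^2·0.816^33 = 0.024543
  k=3: C(35,3)·0.184^3·0.816^32 = 0.060876
  k=4: C(35,4)·0.184^4·0.816^31 = 0.109816
P(X ≤ 4) = 0.202449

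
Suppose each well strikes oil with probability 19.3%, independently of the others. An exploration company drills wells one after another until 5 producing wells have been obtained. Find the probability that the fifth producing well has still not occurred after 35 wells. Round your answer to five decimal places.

0.16740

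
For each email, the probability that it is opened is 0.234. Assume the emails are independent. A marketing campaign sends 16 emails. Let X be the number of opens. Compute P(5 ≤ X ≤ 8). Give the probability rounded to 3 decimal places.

X ~ Binomial(16, 0.234); P(5 ≤ X ≤ 8) = Σ C(16,k) p^k (1−p)^(16−k) over k:
  k=5: C(16,5)·0.234^5·0.766^11 = 0.16326
  k=6: C(16,6)·0.234^6·0.766^10 = 0.09143
  k=7: C(16,7)·0.234^7·0.766^9 = 0.03990
  k=8: C(16,8)·0.234^8·0.766^8 = 0.01371
Total = 0.30831

0.308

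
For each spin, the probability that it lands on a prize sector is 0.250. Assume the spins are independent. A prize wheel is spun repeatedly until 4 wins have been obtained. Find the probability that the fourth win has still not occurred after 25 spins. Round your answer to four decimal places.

0.0962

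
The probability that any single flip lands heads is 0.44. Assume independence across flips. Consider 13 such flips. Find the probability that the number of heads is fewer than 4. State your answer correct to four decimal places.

X ~ Binomial(13, 0.44); P(X ≤ 3) = Σ C(13,k) p^k (1−p)^(13−k) over k:
  k=0: C(13,0)·0.44^0·0.56^13 = 0.000533
  k=1: C(13,1)·0.44^1·0.56^12 = 0.005441
  k=2: C(13,2)·0.44^2·0.56^11 = 0.025649
  k=3: C(13,3)·0.44^3·0.56^10 = 0.073893
Total = 0.105515

0.1055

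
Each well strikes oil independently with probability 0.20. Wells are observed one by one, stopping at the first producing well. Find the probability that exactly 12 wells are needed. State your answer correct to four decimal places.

0.0172

Geometric (trials to first success), p = 0.20.
P(Y = 12) = (1−p)^11 · p = 0.085899 · 0.20 = 0.017180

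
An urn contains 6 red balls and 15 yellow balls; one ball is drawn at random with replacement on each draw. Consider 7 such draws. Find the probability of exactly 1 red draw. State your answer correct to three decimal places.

0.266

X ~ Binomial(n=7, p=0.285714).
P(X=1) = C(7,1) · p^1 · (1−p)^6
= 7 · 0.28571 · 0.13281 = 0.26562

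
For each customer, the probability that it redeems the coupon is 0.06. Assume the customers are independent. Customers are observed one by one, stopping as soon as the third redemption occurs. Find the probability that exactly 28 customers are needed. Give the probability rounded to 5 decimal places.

0.01614

Y = trial on which the third success occurs; negative binomial, r=3, p=0.06.
P(Y=28) = C(27,2) · p^3 · (1−p)^25
= 351 · 0.000216 · 0.21291 = 0.0161420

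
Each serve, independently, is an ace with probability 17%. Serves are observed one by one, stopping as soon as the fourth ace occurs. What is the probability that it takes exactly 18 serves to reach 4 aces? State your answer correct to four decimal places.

0.0418

Y = trial on which the fourth success occurs; negative binomial, r=4, p=0.17.
P(Y=18) = C(17,3) · p^4 · (1−p)^14
= 680 · 0.00083521 · 0.073637 = 0.041821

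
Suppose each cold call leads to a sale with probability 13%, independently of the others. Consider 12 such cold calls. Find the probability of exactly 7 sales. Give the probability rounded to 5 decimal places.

X ~ Binomial(n=12, p=0.13).
P(X=7) = C(12,7) · p^7 · (1−p)^5
= 792 · 6.2749e-07 · 0.49842 = 0.0002477

0.00025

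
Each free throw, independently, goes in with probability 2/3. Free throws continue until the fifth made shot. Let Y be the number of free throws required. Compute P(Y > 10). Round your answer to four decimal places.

Needing more than 10 free throws ⇔ fewer than 5 successes in the first 10. With X ~ Binomial(10, 0.666667), P(Y > 10) = P(X ≤ 4).
  k=0: C(10,0)·0.666667^0·0.333333^10 = 0.000017
  k=1: C(10,1)·0.666667^1·0.333333^9 = 0.000339
  k=2: C(10,2)·0.666667^2·0.333333^8 = 0.003048
  k=3: C(10,3)·0.666667^3·0.333333^7 = 0.016258
  k=4: C(10,4)·0.666667^4·0.333333^6 = 0.056902
P(X ≤ 4) = 0.076564

0.0766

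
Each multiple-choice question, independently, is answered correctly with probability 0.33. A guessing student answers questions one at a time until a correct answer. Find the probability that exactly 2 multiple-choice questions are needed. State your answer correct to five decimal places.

Geometric (trials to first success), p = 0.33.
P(Y = 2) = (1−p)^1 · p = 0.67 · 0.33 = 0.2211000

0.22110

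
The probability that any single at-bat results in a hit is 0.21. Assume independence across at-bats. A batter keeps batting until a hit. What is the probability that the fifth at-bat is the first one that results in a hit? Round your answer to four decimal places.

0.0818

Geometric (trials to first success), p = 0.21.
P(Y = 5) = (1−p)^4 · p = 0.3895 · 0.21 = 0.081795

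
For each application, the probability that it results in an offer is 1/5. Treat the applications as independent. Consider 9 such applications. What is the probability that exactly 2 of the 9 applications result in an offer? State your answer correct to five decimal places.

X ~ Binomial(n=9, p=0.20).
P(X=2) = C(9,2) · p^2 · (1−p)^7
= 36 · 0.04 · 0.20972 = 0.3019899

0.30199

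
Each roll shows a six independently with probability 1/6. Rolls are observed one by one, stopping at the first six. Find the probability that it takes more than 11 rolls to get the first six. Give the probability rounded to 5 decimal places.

0.13459

Y = number of rolls to the first success; geometric, p = 0.166667.
P(Y > 11) = P(first 11 all fail) = (1−p)^11 = 0.1345880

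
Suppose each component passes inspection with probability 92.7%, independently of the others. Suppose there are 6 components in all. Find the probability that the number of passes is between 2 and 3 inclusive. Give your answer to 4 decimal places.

X ~ Binomial(6, 0.927); P(2 ≤ X ≤ 3) = Σ C(6,k) p^k (1−p)^(6−k) over k:
  k=2: C(6,2)·0.927^2·0.073^4 = 0.000366
  k=3: C(6,3)·0.927^3·0.073^3 = 0.006198
Total = 0.006564

0.0066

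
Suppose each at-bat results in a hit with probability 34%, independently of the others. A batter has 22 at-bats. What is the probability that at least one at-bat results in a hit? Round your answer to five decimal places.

0.99989

P(at least one) = 1 − P(none) = 1 − (1 − 0.34)^22
= 1 − 0.0001071 = 0.9998929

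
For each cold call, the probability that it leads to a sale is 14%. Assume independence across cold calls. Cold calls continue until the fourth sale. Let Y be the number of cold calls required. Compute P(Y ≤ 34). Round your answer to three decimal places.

Finishing within 34 cold calls ⇔ at least 4 successes in the first 34. With X ~ Binomial(34, 0.14), P(Y ≤ 34) = 1 − P(X ≤ 3).
  k=0: C(34,0)·0.14^0·0.86^34 = 0.00593
  k=1: C(34,1)·0.14^1·0.86^33 = 0.03281
  k=2: C(34,2)·0.14^2·0.86^32 = 0.08814
  k=3: C(34,3)·0.14^3·0.86^31 = 0.15305
1 − 0.27993 = 0.72007

0.720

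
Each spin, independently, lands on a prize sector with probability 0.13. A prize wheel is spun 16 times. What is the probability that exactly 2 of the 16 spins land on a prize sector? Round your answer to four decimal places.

X ~ Binomial(n=16, p=0.13).
P(X=2) = C(16,2) · p^2 · (1−p)^14
= 120 · 0.0169 · 0.14232 = 0.288627

0.2886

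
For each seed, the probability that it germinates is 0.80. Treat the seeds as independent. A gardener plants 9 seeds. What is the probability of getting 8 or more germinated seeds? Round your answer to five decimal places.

0.43621

X ~ Binomial(9, 0.80); P(X ≥ 8) = Σ C(9,k) p^k (1−p)^(9−k) over k:
  k=8: C(9,8)·0.80^8·0.20^1 = 0.3019899
  k=9: C(9,9)·0.80^9·0.20^0 = 0.1342177
Total = 0.4362076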